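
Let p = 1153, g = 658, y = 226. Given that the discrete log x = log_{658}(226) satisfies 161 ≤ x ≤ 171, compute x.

165

Compute 658^161 mod 1153 = 1029, then multiply by 658 repeatedly:
  658^161=1029  658^162=271  658^163=756  658^164=505  658^165=226
Found 226 at exponent 165.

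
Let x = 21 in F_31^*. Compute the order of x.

30

The order of 21 must divide p − 1 = 30 = 2 · 3 · 5.
Divisors: 1, 2, 3, 5, 6, 10, 15, 30.
Check each in increasing order: 21^1 ≡ 21;  21^2 ≡ 7;  21^3 ≡ 23;  21^5 ≡ 6;  21^6 ≡ 2;  21^10 ≡ 5;  21^15 ≡ 30;  21^30 ≡ 1.
Smallest exponent giving 1 is 30.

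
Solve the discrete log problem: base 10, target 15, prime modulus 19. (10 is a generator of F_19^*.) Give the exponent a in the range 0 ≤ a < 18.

Successive powers of 10 modulo 19:
  10^0=1  10^1=10  10^2=5  10^3=12  10^4=6  10^5=3
  10^6=11  10^7=15
So 10^7 ≡ 15 (mod 19), giving a = 7.

7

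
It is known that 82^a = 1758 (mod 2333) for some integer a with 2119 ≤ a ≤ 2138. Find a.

Compute 82^2119 mod 2333 = 274, then multiply by 82 repeatedly:
  82^2119=274  82^2120=1471  82^2121=1639  82^2122=1417  82^2123=1877
  82^2124=2269  82^2125=1751  82^2126=1269  82^2127=1406  82^2128=975
  82^2129=628  82^2130=170  82^2131=2275  82^2132=2243  82^2133=1952
  82^2134=1420  82^2135=2123  82^2136=1444  82^2137=1758
Found 1758 at exponent 2137.

2137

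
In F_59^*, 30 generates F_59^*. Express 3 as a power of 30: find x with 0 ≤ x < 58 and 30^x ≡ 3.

8

Baby-step giant-step with m = ceil(sqrt(58)) = 8.
Baby table (30^j mod 59 for j=0..7):
  0:1  1:30  2:15  3:37  4:48  5:24  6:12  7:6
Giant step factor: 30^(-8) ≡ 20 (mod 59).
Scan 3·20^i mod 59 for i = 0, 1, …:
  i=0: 3   i=1: 1
Match at i=1, j=0: x = 1·8 + 0 = 8.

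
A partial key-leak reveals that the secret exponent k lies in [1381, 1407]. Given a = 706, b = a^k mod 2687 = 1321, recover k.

1388

Compute 706^1381 mod 2687 = 1442, then multiply by 706 repeatedly:
  706^1381=1442  706^1382=2366  706^1383=1769  706^1384=2146  706^1385=2295
  706^1386=9  706^1387=980  706^1388=1321
Found 1321 at exponent 1388.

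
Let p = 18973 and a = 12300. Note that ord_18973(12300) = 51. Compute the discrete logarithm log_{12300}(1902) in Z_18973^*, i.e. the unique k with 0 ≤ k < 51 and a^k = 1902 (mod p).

41

Baby-step giant-step with m = ceil(sqrt(51)) = 8.
Baby table (12300^j mod 18973 for j=0..7):
  0:1  1:12300  2:18271  3:17088  4:18479  5:14133  6:5274  7:1513
Giant step factor: 12300^(-8) ≡ 11879 (mod 18973).
Scan 1902·11879^i mod 18973 for i = 0, 1, …:
  i=0: 1902   i=1: 15988   i=2: 1722   i=3: 2744
  i=4: 362   i=5: 12300
Match at i=5, j=1: k = 5·8 + 1 = 41.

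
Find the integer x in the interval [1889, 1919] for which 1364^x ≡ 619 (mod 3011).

1919

Compute 1364^1889 mod 3011 = 65, then multiply by 1364 repeatedly:
  1364^1889=65  1364^1890=1341  1364^1891=1447  1364^1892=1503  1364^1893=2612
  1364^1894=755  1364^1895=58  1364^1896=826  1364^1897=550  1364^1898=461
  1364^1899=2516  1364^1900=2295  1364^1901=1951  1364^1902=2451  1364^1903=954
  1364^1904=504  1364^1905=948  1364^1906=1353  1364^1907=2760  1364^1908=890
  1364^1909=527  1364^1910=2210  1364^1911=429  1364^1912=1022  1364^1913=2926
  1364^1914=1489  1364^1915=1582  1364^1916=1972  1364^1917=985  1364^1918=634
  1364^1919=619
Found 619 at exponent 1919.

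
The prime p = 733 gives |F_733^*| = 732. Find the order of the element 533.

244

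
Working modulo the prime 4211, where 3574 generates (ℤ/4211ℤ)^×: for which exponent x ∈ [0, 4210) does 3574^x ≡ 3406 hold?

Baby-step giant-step with m = ceil(sqrt(4210)) = 65.
Baby table (3574^j mod 4211 for j=0..64):
  0:1  1:3574  2:1513  3:538  4:2596  5:1271  6:3096  7:2807
  8:1616  9:2303  10:2628  11:1942  12:980  13:3179  14:468  15:865
  16:636  17:3335  18:2160  19:1077  20:344  21:4055  22:2519  23:3999
  24:292  25:3491  26:3852  27:1289  28:52  29:564  30:2878  31:2710
  32:240  33:2927  34:974  35:2790  36:4023  37:1848  38:1904  39:4131
  40:428  41:1079  42:3281  43:2870  44:3595  45:769  46:2834  47:1261
  48:1044  49:310  50:447  51:1609  52:2551  53:459  54:2387  55:3863
  56:2704  57:4062  58:2271  59:1957  60:4058  61:608  62:116  63:1906
  64:2857
Giant step factor: 3574^(-65) ≡ 2837 (mod 4211).
Scan 3406·2837^i mod 4211 for i = 0, 1, …:
  i=0: 3406   i=1: 2788   i=2: 1298   i=3: 2012
  i=4: 2139   i=5: 292
Match at i=5, j=24: x = 5·65 + 24 = 349.

349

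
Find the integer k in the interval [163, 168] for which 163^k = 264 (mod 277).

168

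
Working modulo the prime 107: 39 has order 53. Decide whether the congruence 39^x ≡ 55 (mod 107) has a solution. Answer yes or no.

no

55 ∈ ⟨39⟩ iff 55^53 ≡ 1 (mod 107), since |⟨39⟩| = 53.
55^53 mod 107 = 106.
Since 106 ≠ 1, 55 does not lie in the subgroup.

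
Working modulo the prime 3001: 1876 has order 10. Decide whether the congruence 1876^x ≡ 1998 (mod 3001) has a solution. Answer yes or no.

1998 ∈ ⟨1876⟩ iff 1998^10 ≡ 1 (mod 3001), since |⟨1876⟩| = 10.
1998^10 mod 3001 = 1.
Since 1 = 1, 1998 lies in the subgroup.

yes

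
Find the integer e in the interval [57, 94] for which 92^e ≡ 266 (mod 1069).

Compute 92^57 mod 1069 = 582, then multiply by 92 repeatedly:
  92^57=582  92^58=94  92^59=96  92^60=280  92^61=104
  92^62=1016  92^63=469  92^64=388  92^65=419  92^66=64
  92^67=543  92^68=782  92^69=321  92^70=669  92^71=615
  92^72=992  92^73=399  92^74=362  92^75=165  92^76=214
  92^77=446  92^78=410  92^79=305  92^80=266
Found 266 at exponent 80.

80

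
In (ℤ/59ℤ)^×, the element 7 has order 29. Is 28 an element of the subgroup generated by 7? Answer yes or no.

yes

28 ∈ ⟨7⟩ iff 28^29 ≡ 1 (mod 59), since |⟨7⟩| = 29.
28^29 mod 59 = 1.
Since 1 = 1, 28 lies in the subgroup.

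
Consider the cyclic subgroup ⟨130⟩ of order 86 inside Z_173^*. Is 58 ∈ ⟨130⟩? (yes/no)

no

58 ∈ ⟨130⟩ iff 58^86 ≡ 1 (mod 173), since |⟨130⟩| = 86.
58^86 mod 173 = 172.
Since 172 ≠ 1, 58 does not lie in the subgroup.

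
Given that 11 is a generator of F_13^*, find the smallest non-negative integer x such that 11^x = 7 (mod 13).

5

Successive powers of 11 modulo 13:
  11^0=1  11^1=11  11^2=4  11^3=5  11^4=3  11^5=7
So 11^5 ≡ 7 (mod 13), giving x = 5.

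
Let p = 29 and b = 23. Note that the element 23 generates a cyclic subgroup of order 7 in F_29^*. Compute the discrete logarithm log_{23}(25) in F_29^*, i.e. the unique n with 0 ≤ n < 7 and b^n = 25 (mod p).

5

Successive powers of 23 modulo 29:
  23^0=1  23^1=23  23^2=7  23^3=16  23^4=20  23^5=25
So 23^5 ≡ 25 (mod 29), giving n = 5.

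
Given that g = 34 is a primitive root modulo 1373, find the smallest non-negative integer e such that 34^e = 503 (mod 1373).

Baby-step giant-step with m = ceil(sqrt(1372)) = 38.
Baby table (34^j mod 1373 for j=0..37):
  0:1  1:34  2:1156  3:860  4:407  5:108  6:926  7:1278
  8:889  9:20  10:680  11:1152  12:724  13:1275  14:787  15:671
  16:846  17:1304  18:400  19:1243  20:1072  21:750  22:786  23:637
  24:1063  25:444  26:1366  27:1135  28:146  29:845  30:1270  31:617
  32:383  33:665  34:642  35:1233  36:732  37:174
Giant step factor: 34^(-38) ≡ 1305 (mod 1373).
Scan 503·1305^i mod 1373 for i = 0, 1, …:
  i=0: 503   i=1: 121   i=2: 10   i=3: 693
  i=4: 931   i=5: 1223   i=6: 589   i=7: 1138
  i=8: 877   i=9: 776     …   i=20: 797
  i=21: 724
Match at i=21, j=12: e = 21·38 + 12 = 810.

810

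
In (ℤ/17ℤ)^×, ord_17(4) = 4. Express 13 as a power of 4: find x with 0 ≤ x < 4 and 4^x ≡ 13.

3

Successive powers of 4 modulo 17:
  4^0=1  4^1=4  4^2=16  4^3=13
So 4^3 ≡ 13 (mod 17), giving x = 3.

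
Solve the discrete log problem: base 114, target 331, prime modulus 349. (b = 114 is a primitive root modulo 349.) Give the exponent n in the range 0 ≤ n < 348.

Baby-step giant-step with m = ceil(sqrt(348)) = 19.
Baby table (114^j mod 349 for j=0..18):
  0:1  1:114  2:83  3:39  4:258  5:96  6:125  7:290
  8:254  9:338  10:142  11:134  12:269  13:303  14:340  15:21
  16:300  17:347  18:121
Giant step factor: 114^(-19) ≡ 267 (mod 349).
Scan 331·267^i mod 349 for i = 0, 1, …:
  i=0: 331   i=1: 80   i=2: 71   i=3: 111
  i=4: 321   i=5: 202   i=6: 188   i=7: 289
  i=8: 34   i=9: 4   i=10: 21
Match at i=10, j=15: n = 10·19 + 15 = 205.

205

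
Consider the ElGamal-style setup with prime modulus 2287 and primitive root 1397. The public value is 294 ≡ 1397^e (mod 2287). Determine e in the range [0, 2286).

2267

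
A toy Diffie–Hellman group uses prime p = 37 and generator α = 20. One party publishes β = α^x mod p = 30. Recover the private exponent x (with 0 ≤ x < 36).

2

Successive powers of 20 modulo 37:
  20^0=1  20^1=20  20^2=30
So 20^2 ≡ 30 (mod 37), giving x = 2.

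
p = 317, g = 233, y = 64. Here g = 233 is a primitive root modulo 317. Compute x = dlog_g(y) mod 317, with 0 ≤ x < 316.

Baby-step giant-step with m = ceil(sqrt(316)) = 18.
Baby table (233^j mod 317 for j=0..17):
  0:1  1:233  2:82  3:86  4:67  5:78  6:105  7:56
  8:51  9:154  10:61  11:265  12:247  13:174  14:283  15:3
  16:65  17:246
Giant step factor: 233^(-18) ≡ 274 (mod 317).
Scan 64·274^i mod 317 for i = 0, 1, …:
  i=0: 64   i=1: 101   i=2: 95   i=3: 36
  i=4: 37   i=5: 311   i=6: 258   i=7: 1
Match at i=7, j=0: x = 7·18 + 0 = 126.

126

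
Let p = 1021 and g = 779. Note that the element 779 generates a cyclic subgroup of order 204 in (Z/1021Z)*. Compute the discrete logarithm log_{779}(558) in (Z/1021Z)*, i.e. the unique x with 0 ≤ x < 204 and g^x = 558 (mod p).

64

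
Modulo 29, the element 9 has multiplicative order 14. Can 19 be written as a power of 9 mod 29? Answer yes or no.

19 ∈ ⟨9⟩ iff 19^14 ≡ 1 (mod 29), since |⟨9⟩| = 14.
19^14 mod 29 = 28.
Since 28 ≠ 1, 19 does not lie in the subgroup.

no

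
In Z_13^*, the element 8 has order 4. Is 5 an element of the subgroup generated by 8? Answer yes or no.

⟨8⟩ has order 4; its elements mod 13 are {1, 5, 8, 12}.
5 is in this set.

yes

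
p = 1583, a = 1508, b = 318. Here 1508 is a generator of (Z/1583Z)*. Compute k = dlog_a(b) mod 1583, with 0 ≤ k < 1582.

1088

Baby-step giant-step with m = ceil(sqrt(1582)) = 40.
Baby table (1508^j mod 1583 for j=0..39):
  0:1  1:1508  2:876  3:786  4:1204  5:1514  6:426  7:1293
  8:1171  9:823  10:12  11:683  12:1014  13:1517  14:201  15:755
  16:363  17:1269  18:1388  19:378  20:144  21:281  22:1087  23:791
  24:829  25:1145  26:1190  27:981  28:826  29:1370  30:145  31:206
  32:380  33:1577  34:450  35:1076  36:33  37:691  38:414  39:610
Giant step factor: 1508^(-40) ≡ 121 (mod 1583).
Scan 318·121^i mod 1583 for i = 0, 1, …:
  i=0: 318   i=1: 486   i=2: 235   i=3: 1524
  i=4: 776   i=5: 499   i=6: 225   i=7: 314
  i=8: 2   i=9: 242     …   i=26: 219
  i=27: 1171
Match at i=27, j=8: k = 27·40 + 8 = 1088.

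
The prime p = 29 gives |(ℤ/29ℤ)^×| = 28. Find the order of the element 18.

The order of 18 must divide p − 1 = 28 = 2^2 · 7.
Divisors: 1, 2, 4, 7, 14, 28.
Check each in increasing order: 18^1 ≡ 18;  18^2 ≡ 5;  18^4 ≡ 25;  18^7 ≡ 17;  18^14 ≡ 28;  18^28 ≡ 1.
Smallest exponent giving 1 is 28.

28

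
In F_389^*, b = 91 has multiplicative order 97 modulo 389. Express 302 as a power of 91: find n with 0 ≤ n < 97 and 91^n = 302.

51

Baby-step giant-step with m = ceil(sqrt(97)) = 10.
Baby table (91^j mod 389 for j=0..9):
  0:1  1:91  2:112  3:78  4:96  5:178  6:249  7:97
  8:269  9:361
Giant step factor: 91^(-10) ≡ 369 (mod 389).
Scan 302·369^i mod 389 for i = 0, 1, …:
  i=0: 302   i=1: 184   i=2: 210   i=3: 79
  i=4: 365   i=5: 91
Match at i=5, j=1: n = 5·10 + 1 = 51.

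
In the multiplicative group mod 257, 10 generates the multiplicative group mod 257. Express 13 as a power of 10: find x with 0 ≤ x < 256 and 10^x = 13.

Successive powers of 10 modulo 257:
  10^0=1  10^1=10  10^2=100  10^3=229  10^4=234  10^5=27
  10^6=13
So 10^6 ≡ 13 (mod 257), giving x = 6.

6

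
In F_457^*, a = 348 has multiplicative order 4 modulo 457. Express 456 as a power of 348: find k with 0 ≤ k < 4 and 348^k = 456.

2

Successive powers of 348 modulo 457:
  348^0=1  348^1=348  348^2=456
So 348^2 ≡ 456 (mod 457), giving k = 2.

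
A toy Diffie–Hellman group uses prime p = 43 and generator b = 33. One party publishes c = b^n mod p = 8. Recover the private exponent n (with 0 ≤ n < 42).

Successive powers of 33 modulo 43:
  33^0=1  33^1=33  33^2=14  33^3=32  33^4=24  33^5=18
  33^6=35  33^7=37  33^8=17  33^9=2  33^10=23  33^11=28
  33^12=21  33^13=5  33^14=36  33^15=27  33^16=31  33^17=34
  33^18=4  33^19=3  33^20=13  33^21=42  33^22=10  33^23=29
  33^24=11  33^25=19  33^26=25  33^27=8
So 33^27 ≡ 8 (mod 43), giving n = 27.

27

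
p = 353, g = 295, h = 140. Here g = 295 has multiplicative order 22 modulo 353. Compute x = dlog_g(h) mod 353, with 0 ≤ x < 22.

10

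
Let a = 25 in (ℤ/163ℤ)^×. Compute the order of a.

The order of 25 must divide p − 1 = 162 = 2 · 3^4.
Divisors: 1, 2, 3, 6, 9, 18, 27, 54, 81, 162.
Check each in increasing order: 25^1 ≡ 25;  25^2 ≡ 136;  25^3 ≡ 140;  25^6 ≡ 40;  25^9 ≡ 58;  25^18 ≡ 104;  25^27 ≡ 1.
Smallest exponent giving 1 is 27.

27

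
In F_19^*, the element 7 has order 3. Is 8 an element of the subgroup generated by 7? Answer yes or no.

no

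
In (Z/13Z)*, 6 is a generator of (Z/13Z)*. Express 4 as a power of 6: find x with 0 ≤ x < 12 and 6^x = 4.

10

Successive powers of 6 modulo 13:
  6^0=1  6^1=6  6^2=10  6^3=8  6^4=9  6^5=2
  6^6=12  6^7=7  6^8=3  6^9=5  6^10=4
So 6^10 ≡ 4 (mod 13), giving x = 10.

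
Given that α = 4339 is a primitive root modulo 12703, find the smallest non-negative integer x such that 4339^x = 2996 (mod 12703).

Baby-step giant-step with m = ceil(sqrt(12702)) = 113.
Baby table (4339^j mod 12703 for j=0..112):
  0:1  1:4339  2:1075  3:2424  4:12355  5:1685  6:6990  7:7549
  8:6777  9:10661  10:6456  11:2469  12:4362  13:11951  14:1743  15:4592
  16:6384  17:7636  18:3180  19:2562  20:1393  21:10302  22:11224  23:10337
  24:10653  25:9853  26:6572  27:10376  28:2032  29:966  30:12187  31:9507
  32:4232  33:6813  34:1726  35:7047  36:812  37:4537  38:9096  39:12026
  40:9593  41:8999  42:10342  43:6942  44:2525  45:5989  46:8636  47:10457
  48:10510  49:11823  50:5283  51:6725  52:984  53:1368  54:3451  55:9755
  56:549  57:6650  58:5837  59:9664  60:12196  61:10449  62:1204  63:3223
  64:11297  65:9509  66:207  67:8963  68:6574  69:6351  70:4182  71:5814
  72:11491  73:174  74:5509  75:9208  76:2577  77:2963  78:1021  79:9475
  80:5117  81:10522  82:376  83:5480  84:10407  85:9511  86:8885  87:11113
  88:11422  89:5655  90:7552  91:7091  92:1183  93:1025  94:1425  95:9417
  96:7515  97:11687  98:12220  99:258  100:1598  101:10587  102:2945  103:11840
  104:2828  105:12297  106:4083  107:8155  108:6690  109:1555  110:1852  111:7532
  112:9232
Giant step factor: 4339^(-113) ≡ 1303 (mod 12703).
Scan 2996·1303^i mod 12703 for i = 0, 1, …:
  i=0: 2996   i=1: 3967   i=2: 11583   i=3: 1485
  i=4: 4099   i=5: 5737   i=6: 5947   i=7: 111
  i=8: 4900   i=9: 7794     …   i=102: 6783
  i=103: 9664
Match at i=103, j=59: x = 103·113 + 59 = 11698.

11698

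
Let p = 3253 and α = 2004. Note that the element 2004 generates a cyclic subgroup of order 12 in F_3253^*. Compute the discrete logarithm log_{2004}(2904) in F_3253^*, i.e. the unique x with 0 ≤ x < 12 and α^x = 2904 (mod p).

Successive powers of 2004 modulo 3253:
  2004^0=1  2004^1=2004  2004^2=1814  2004^3=1655  2004^4=1813  2004^5=2904
So 2004^5 ≡ 2904 (mod 3253), giving x = 5.

5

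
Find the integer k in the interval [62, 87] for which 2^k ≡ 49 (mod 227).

Compute 2^62 mod 227 = 26, then multiply by 2 repeatedly:
  2^62=26  2^63=52  2^64=104  2^65=208  2^66=189
  2^67=151  2^68=75  2^69=150  2^70=73  2^71=146
  2^72=65  2^73=130  2^74=33  2^75=66  2^76=132
  2^77=37  2^78=74  2^79=148  2^80=69  2^81=138
  2^82=49
Found 49 at exponent 82.

82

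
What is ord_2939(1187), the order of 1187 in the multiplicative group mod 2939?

1469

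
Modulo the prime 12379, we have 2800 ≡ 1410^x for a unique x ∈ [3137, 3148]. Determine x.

Compute 1410^3137 mod 12379 = 11694, then multiply by 1410 repeatedly:
  1410^3137=11694  1410^3138=12091  1410^3139=2427  1410^3140=5466  1410^3141=7322
  1410^3142=12313  1410^3143=5972  1410^3144=2800
Found 2800 at exponent 3144.

3144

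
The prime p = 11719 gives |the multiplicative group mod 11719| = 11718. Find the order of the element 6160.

5859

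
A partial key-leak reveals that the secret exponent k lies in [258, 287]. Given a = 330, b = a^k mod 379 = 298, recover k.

281

Compute 330^258 mod 379 = 352, then multiply by 330 repeatedly:
  330^258=352  330^259=186  330^260=361  330^261=124  330^262=367
  330^263=209  330^264=371  330^265=13  330^266=121  330^267=135
  330^268=207  330^269=90  330^270=138  330^271=60  330^272=92
  330^273=40  330^274=314  330^275=153  330^276=83  330^277=102
  330^278=308  330^279=68  330^280=79  330^281=298
Found 298 at exponent 281.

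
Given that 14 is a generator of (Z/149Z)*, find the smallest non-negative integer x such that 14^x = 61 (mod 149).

Baby-step giant-step with m = ceil(sqrt(148)) = 13.
Baby table (14^j mod 149 for j=0..12):
  0:1  1:14  2:47  3:62  4:123  5:83  6:119  7:27
  8:80  9:77  10:35  11:43  12:6
Giant step factor: 14^(-13) ≡ 55 (mod 149).
Scan 61·55^i mod 149 for i = 0, 1, …:
  i=0: 61   i=1: 77
Match at i=1, j=9: x = 1·13 + 9 = 22.

22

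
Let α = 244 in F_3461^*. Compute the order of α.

The order of 244 must divide p − 1 = 3460 = 2^2 · 5 · 173.
Divisors: 1, 2, 4, 5, 10, 20, 173, 346, 692, 865, 1730, 3460.
Check each in increasing order: 244^1 ≡ 244;  244^2 ≡ 699;  244^4 ≡ 600;  244^5 ≡ 1038;  244^10 ≡ 1073;  244^20 ≡ 2277;  244^173 ≡ 442;  244^346 ≡ 1548;  244^692 ≡ 1292;  244^865 ≡ 3460;  244^1730 ≡ 1.
Smallest exponent giving 1 is 1730.

1730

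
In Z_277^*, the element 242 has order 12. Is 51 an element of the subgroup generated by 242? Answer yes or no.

⟨242⟩ has order 12; its elements mod 277 are {1, 35, 60, 95, 116, 117, 160, 161, 182, 217, 242, 276}.
51 is not in this set.

no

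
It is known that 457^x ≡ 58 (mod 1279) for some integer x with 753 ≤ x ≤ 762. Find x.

759

Compute 457^753 mod 1279 = 984, then multiply by 457 repeatedly:
  457^753=984  457^754=759  457^755=254  457^756=968  457^757=1121
  457^758=697  457^759=58
Found 58 at exponent 759.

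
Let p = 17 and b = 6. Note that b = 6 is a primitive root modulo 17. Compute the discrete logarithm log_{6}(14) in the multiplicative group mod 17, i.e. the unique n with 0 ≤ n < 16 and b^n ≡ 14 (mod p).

Successive powers of 6 modulo 17:
  6^0=1  6^1=6  6^2=2  6^3=12  6^4=4  6^5=7
  6^6=8  6^7=14
So 6^7 ≡ 14 (mod 17), giving n = 7.

7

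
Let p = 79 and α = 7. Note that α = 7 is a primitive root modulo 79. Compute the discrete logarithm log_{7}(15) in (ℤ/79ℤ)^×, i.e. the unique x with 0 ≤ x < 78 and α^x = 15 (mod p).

63

Baby-step giant-step with m = ceil(sqrt(78)) = 9.
Baby table (7^j mod 79 for j=0..8):
  0:1  1:7  2:49  3:27  4:31  5:59  6:18  7:47
  8:13
Giant step factor: 7^(-9) ≡ 33 (mod 79).
Scan 15·33^i mod 79 for i = 0, 1, …:
  i=0: 15   i=1: 21   i=2: 61   i=3: 38
  i=4: 69   i=5: 65   i=6: 12   i=7: 1
Match at i=7, j=0: x = 7·9 + 0 = 63.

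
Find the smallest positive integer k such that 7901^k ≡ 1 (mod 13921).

2320

The order of 7901 must divide p − 1 = 13920 = 2^5 · 3 · 5 · 29.
Divisors: 1, 2, 3, 4, 5, 6, 8, 10, 12, 15, 16, 20, 24, 29, 30, 32, 40, 48, 58, 60, 80, 87, 96, 116, 120, 145, 160, 174, 232, 240, 290, 348, 435, 464, 480, 580, 696, 870, 928, 1160, 1392, 1740, 2320, 2784, 3480, 4640, 6960, 13920.
Check each in increasing order: 7901^1 ≡ 7901;  7901^2 ≡ 4037;  7901^3 ≡ 3326;  7901^4 ≡ 9799;  7901^5 ≡ 7218;  7901^6 ≡ 9002;  7901^8 ≡ 7264;  7901^10 ≡ 7142;  7901^12 ≡ 1863;  7901^15 ≡ 1493;  7901^16 ≡ 5106;  7901^20 ≡ 1620;  7901^24 ≡ 4440;  7901^29 ≡ 1778;  7901^30 ≡ 1689;  7901^32 ≡ 11124;  7901^40 ≡ 7252;  7901^48 ≡ 1464;  7901^58 ≡ 1217;  7901^60 ≡ 12837;  7901^80 ≡ 11887;  7901^87 ≡ 6071;  7901^96 ≡ 13383;  7901^116 ≡ 5463;  7901^120 ≡ 5692;  7901^145 ≡ 10277;  7901^160 ≡ 2619;  7901^174 ≡ 8154;  7901^232 ≡ 11666;  7901^240 ≡ 4697;  7901^290 ≡ 12023;  7901^348 ≡ 1020;  7901^435 ≡ 11496;  7901^464 ≡ 3860;  7901^480 ≡ 10945;  7901^580 ≡ 10786;  7901^696 ≡ 10246;  7901^870 ≡ 5963;  7901^928 ≡ 4130;  7901^1160 ≡ 13920;  7901^1392 ≡ 2255;  7901^1740 ≡ 3135;  7901^2320 ≡ 1.
Smallest exponent giving 1 is 2320.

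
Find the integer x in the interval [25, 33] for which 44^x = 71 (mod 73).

28

Compute 44^25 mod 73 = 42, then multiply by 44 repeatedly:
  44^25=42  44^26=23  44^27=63  44^28=71
Found 71 at exponent 28.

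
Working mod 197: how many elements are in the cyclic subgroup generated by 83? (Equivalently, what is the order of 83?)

14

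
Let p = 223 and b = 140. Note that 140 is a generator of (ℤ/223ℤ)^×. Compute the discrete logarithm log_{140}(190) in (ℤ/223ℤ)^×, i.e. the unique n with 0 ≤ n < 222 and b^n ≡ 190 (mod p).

Baby-step giant-step with m = ceil(sqrt(222)) = 15.
Baby table (140^j mod 223 for j=0..14):
  0:1  1:140  2:199  3:208  4:130  5:137  6:2  7:57
  8:175  9:193  10:37  11:51  12:4  13:114  14:127
Giant step factor: 140^(-15) ≡ 26 (mod 223).
Scan 190·26^i mod 223 for i = 0, 1, …:
  i=0: 190   i=1: 34   i=2: 215   i=3: 15
  i=4: 167   i=5: 105   i=6: 54   i=7: 66
  i=8: 155   i=9: 16   i=10: 193
Match at i=10, j=9: n = 10·15 + 9 = 159.

159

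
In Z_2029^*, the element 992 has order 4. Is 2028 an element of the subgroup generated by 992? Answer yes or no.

2028 ∈ ⟨992⟩ iff 2028^4 ≡ 1 (mod 2029), since |⟨992⟩| = 4.
2028^4 mod 2029 = 1.
Since 1 = 1, 2028 lies in the subgroup.

yes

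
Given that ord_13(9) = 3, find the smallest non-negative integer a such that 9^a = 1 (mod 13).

0

Successive powers of 9 modulo 13:
  9^0=1
So 9^0 ≡ 1 (mod 13), giving a = 0.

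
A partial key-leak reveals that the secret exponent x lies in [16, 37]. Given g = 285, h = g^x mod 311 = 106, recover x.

18

Compute 285^16 mod 311 = 25, then multiply by 285 repeatedly:
  285^16=25  285^17=283  285^18=106
Found 106 at exponent 18.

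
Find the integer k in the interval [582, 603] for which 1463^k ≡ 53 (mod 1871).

584

Compute 1463^582 mod 1871 = 1802, then multiply by 1463 repeatedly:
  1463^582=1802  1463^583=87  1463^584=53
Found 53 at exponent 584.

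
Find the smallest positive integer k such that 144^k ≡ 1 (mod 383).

The order of 144 must divide p − 1 = 382 = 2 · 191.
Divisors: 1, 2, 191, 382.
Check each in increasing order: 144^1 ≡ 144;  144^2 ≡ 54;  144^191 ≡ 1.
Smallest exponent giving 1 is 191.

191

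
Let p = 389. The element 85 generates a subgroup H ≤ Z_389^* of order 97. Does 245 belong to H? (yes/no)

yes

245 ∈ ⟨85⟩ iff 245^97 ≡ 1 (mod 389), since |⟨85⟩| = 97.
245^97 mod 389 = 1.
Since 1 = 1, 245 lies in the subgroup.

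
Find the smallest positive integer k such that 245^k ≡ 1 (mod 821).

410

The order of 245 must divide p − 1 = 820 = 2^2 · 5 · 41.
Divisors: 1, 2, 4, 5, 10, 20, 41, 82, 164, 205, 410, 820.
Check each in increasing order: 245^1 ≡ 245;  245^2 ≡ 92;  245^4 ≡ 254;  245^5 ≡ 655;  245^10 ≡ 463;  245^20 ≡ 88;  245^41 ≡ 770;  245^82 ≡ 138;  245^164 ≡ 161;  245^205 ≡ 820;  245^410 ≡ 1.
Smallest exponent giving 1 is 410.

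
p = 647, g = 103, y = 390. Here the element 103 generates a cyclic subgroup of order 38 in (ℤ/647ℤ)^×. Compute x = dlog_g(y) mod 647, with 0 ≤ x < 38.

21

Successive powers of 103 modulo 647:
  103^0=1  103^1=103  103^2=257  103^3=591  103^4=55  103^5=489
  103^6=548  103^7=155  103^8=437  103^9=368  103^10=378  103^11=114
  103^12=96  103^13=183  103^14=86  103^15=447  103^16=104  103^17=360
  103^18=201  103^19=646  103^20=544  103^21=390
So 103^21 ≡ 390 (mod 647), giving x = 21.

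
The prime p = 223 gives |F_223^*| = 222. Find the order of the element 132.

37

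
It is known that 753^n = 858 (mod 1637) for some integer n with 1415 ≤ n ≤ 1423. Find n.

Compute 753^1415 mod 1637 = 1329, then multiply by 753 repeatedly:
  753^1415=1329  753^1416=530  753^1417=1299  753^1418=858
Found 858 at exponent 1418.

1418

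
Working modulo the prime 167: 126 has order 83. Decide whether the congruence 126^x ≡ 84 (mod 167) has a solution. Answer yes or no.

yes

84 ∈ ⟨126⟩ iff 84^83 ≡ 1 (mod 167), since |⟨126⟩| = 83.
84^83 mod 167 = 1.
Since 1 = 1, 84 lies in the subgroup.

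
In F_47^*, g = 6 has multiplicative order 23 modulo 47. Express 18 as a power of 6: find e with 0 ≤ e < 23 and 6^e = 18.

Successive powers of 6 modulo 47:
  6^0=1  6^1=6  6^2=36  6^3=28  6^4=27  6^5=21
  6^6=32  6^7=4  6^8=24  6^9=3  6^10=18
So 6^10 ≡ 18 (mod 47), giving e = 10.

10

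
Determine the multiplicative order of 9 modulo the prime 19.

9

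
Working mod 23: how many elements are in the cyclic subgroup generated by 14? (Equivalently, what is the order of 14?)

The order of 14 must divide p − 1 = 22 = 2 · 11.
Divisors: 1, 2, 11, 22.
Check each in increasing order: 14^1 ≡ 14;  14^2 ≡ 12;  14^11 ≡ 22;  14^22 ≡ 1.
Smallest exponent giving 1 is 22.

22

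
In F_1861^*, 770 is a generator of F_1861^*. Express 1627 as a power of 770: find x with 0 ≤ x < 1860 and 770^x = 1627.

Baby-step giant-step with m = ceil(sqrt(1860)) = 44.
Baby table (770^j mod 1861 for j=0..43):
  0:1  1:770  2:1102  3:1785  4:1032  5:1854  6:193  7:1591
  8:532  9:220  10:49  11:510  12:29  13:1859  14:321  15:1518
  16:152  17:1658  18:14  19:1475  20:540  21:797  22:1421  23:1763
  24:841  25:1803  26:4  27:1219  28:686  29:1557  30:406  31:1833
  32:772  33:781  34:267  35:880  36:196  37:179  38:116  39:1853
  40:1284  41:489  42:608  43:1049
Giant step factor: 770^(-44) ≡ 1429 (mod 1861).
Scan 1627·1429^i mod 1861 for i = 0, 1, …:
  i=0: 1627   i=1: 594   i=2: 210   i=3: 469
  i=4: 241   i=5: 104   i=6: 1597   i=7: 527
  i=8: 1239   i=9: 720     …   i=16: 1671
  i=17: 196
Match at i=17, j=36: x = 17·44 + 36 = 784.

784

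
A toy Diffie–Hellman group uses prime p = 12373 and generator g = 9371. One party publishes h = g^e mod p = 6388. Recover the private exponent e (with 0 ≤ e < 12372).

2947

Baby-step giant-step with m = ceil(sqrt(12372)) = 112.
Baby table (9371^j mod 12373 for j=0..111):
  0:1  1:9371  2:4460  3:11039  4:8189  5:1773  6:10217  7:1233
  8:10434  9:5568  10:787  11:669  12:8461  13:1847  14:10783  15:9575
  16:10702  17:5277  18:8259  19:1974  20:719  21:6837  22:2133  23:5948
  24:10716  25:368  26:8834  27:8044  28:4008  29:6913  30:9068  31:10837
  32:8316  33:4082  34:7479  35:5037  36:11105  37:8025  38:11554  39:8784
  40:9668  41:3722  42:11748  43:7927  44:8798  45:4759  46:4297  47:5445
  48:11216  49:8874  50:11694  51:9186  52:3045  53:2557  54:7519  55:8687
  56:3910  57:4157  58:5043  59:5466  60:10039  61:3550  62:8426  63:7933
  64:3159  65:6773  66:8666  67:5087  68:9481  69:8311  70:6719  71:9925
  72:11707  73:7279  74:11533  75:9961  76:2619  77:6990  78:628  79:7813
  80:4582  81:3612  82:7897  83:12247  84:7062  85:7198  86:7235  87:7518
  88:11689  89:11823  90:5491  91:9227  92:3693  93:12195  94:2317  95:10365
  96:2365  97:2372  98:6104  99:205  100:3240  101:11071  102:11109  103:8390
  104:4648  105:3448  106:5305  107:10814  108:3124  109:486  110:1042  111:2285
Giant step factor: 9371^(-112) ≡ 6420 (mod 12373).
Scan 6388·6420^i mod 12373 for i = 0, 1, …:
  i=0: 6388   i=1: 6838   i=2: 556   i=3: 6096
  i=4: 521   i=5: 4110   i=6: 6964   i=7: 5231
  i=8: 2698   i=9: 11333     …   i=25: 10275
  i=26: 5037
Match at i=26, j=35: e = 26·112 + 35 = 2947.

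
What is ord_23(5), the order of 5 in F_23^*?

22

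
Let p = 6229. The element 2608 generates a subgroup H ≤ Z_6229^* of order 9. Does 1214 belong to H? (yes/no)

1214 ∈ ⟨2608⟩ iff 1214^9 ≡ 1 (mod 6229), since |⟨2608⟩| = 9.
1214^9 mod 6229 = 3636.
Since 3636 ≠ 1, 1214 does not lie in the subgroup.

no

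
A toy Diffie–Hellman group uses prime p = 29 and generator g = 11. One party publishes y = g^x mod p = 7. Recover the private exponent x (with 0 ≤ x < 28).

24

Successive powers of 11 modulo 29:
  11^0=1  11^1=11  11^2=5  11^3=26  11^4=25  11^5=14
  11^6=9  11^7=12  11^8=16  11^9=2  11^10=22  11^11=10
  11^12=23  11^13=21  11^14=28  11^15=18  11^16=24  11^17=3
  11^18=4  11^19=15  11^20=20  11^21=17  11^22=13  11^23=27
  11^24=7
So 11^24 ≡ 7 (mod 29), giving x = 24.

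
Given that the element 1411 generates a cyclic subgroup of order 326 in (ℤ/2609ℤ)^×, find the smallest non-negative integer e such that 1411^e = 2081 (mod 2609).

Baby-step giant-step with m = ceil(sqrt(326)) = 19.
Baby table (1411^j mod 2609 for j=0..18):
  0:1  1:1411  2:254  3:961  4:1900  5:1457  6:2544  7:2209
  8:1753  9:151  10:1732  11:1828  12:1616  13:2519  14:851  15:621
  16:2216  17:1194  18:1929
Giant step factor: 1411^(-19) ≡ 161 (mod 2609).
Scan 2081·161^i mod 2609 for i = 0, 1, …:
  i=0: 2081   i=1: 1089   i=2: 526   i=3: 1198
  i=4: 2421   i=5: 1040   i=6: 464   i=7: 1652
  i=8: 2463   i=9: 2584   i=10: 1193   i=11: 1616
Match at i=11, j=12: e = 11·19 + 12 = 221.

221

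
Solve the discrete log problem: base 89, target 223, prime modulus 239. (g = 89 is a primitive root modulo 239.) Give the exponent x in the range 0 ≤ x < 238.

67

Baby-step giant-step with m = ceil(sqrt(238)) = 16.
Baby table (89^j mod 239 for j=0..15):
  0:1  1:89  2:34  3:158  4:200  5:114  6:108  7:52
  8:87  9:95  10:90  11:123  12:192  13:119  14:75  15:222
Giant step factor: 89^(-16) ≡ 121 (mod 239).
Scan 223·121^i mod 239 for i = 0, 1, …:
  i=0: 223   i=1: 215   i=2: 203   i=3: 185
  i=4: 158
Match at i=4, j=3: x = 4·16 + 3 = 67.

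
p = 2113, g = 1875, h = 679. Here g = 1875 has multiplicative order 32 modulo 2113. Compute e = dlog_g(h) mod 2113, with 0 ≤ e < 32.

9

Successive powers of 1875 modulo 2113:
  1875^0=1  1875^1=1875  1875^2=1706  1875^3=1781  1875^4=835  1875^5=2005
  1875^6=348  1875^7=1696  1875^8=2048  1875^9=679
So 1875^9 ≡ 679 (mod 2113), giving e = 9.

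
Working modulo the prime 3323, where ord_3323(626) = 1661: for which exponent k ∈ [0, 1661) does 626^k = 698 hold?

Baby-step giant-step with m = ceil(sqrt(1661)) = 41.
Baby table (626^j mod 3323 for j=0..40):
  0:1  1:626  2:3085  3:547  4:153  5:2734  6:139  7:616
  8:148  9:2927  10:1329  11:1204  12:2706  13:2549  14:634  15:1447
  16:1966  17:1206  18:635  19:2073  20:1728  21:1753  22:788  23:1484
  24:1867  25:2369  26:936  27:1088  28:3196  29:250  30:319  31:314
  32:507  33:1697  34:2285  35:1520  36:1142  37:447  38:690  39:3273
  40:1930
Giant step factor: 626^(-41) ≡ 1344 (mod 3323).
Scan 698·1344^i mod 3323 for i = 0, 1, …:
  i=0: 698   i=1: 1026   i=2: 3222   i=3: 499
  i=4: 2733   i=5: 1237   i=6: 1028   i=7: 2587
  i=8: 1070   i=9: 2544     …   i=29: 2569
  i=30: 139
Match at i=30, j=6: k = 30·41 + 6 = 1236.

1236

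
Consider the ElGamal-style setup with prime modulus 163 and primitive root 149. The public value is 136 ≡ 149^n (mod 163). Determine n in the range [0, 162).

84

Baby-step giant-step with m = ceil(sqrt(162)) = 13.
Baby table (149^j mod 163 for j=0..12):
  0:1  1:149  2:33  3:27  4:111  5:76  6:77  7:63
  8:96  9:123  10:71  11:147  12:61
Giant step factor: 149^(-13) ≡ 117 (mod 163).
Scan 136·117^i mod 163 for i = 0, 1, …:
  i=0: 136   i=1: 101   i=2: 81   i=3: 23
  i=4: 83   i=5: 94   i=6: 77
Match at i=6, j=6: n = 6·13 + 6 = 84.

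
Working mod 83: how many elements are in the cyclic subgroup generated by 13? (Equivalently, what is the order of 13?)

The order of 13 must divide p − 1 = 82 = 2 · 41.
Divisors: 1, 2, 41, 82.
Check each in increasing order: 13^1 ≡ 13;  13^2 ≡ 3;  13^41 ≡ 82;  13^82 ≡ 1.
Smallest exponent giving 1 is 82.

82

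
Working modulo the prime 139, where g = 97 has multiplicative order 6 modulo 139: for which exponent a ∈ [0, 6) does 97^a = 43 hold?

Successive powers of 97 modulo 139:
  97^0=1  97^1=97  97^2=96  97^3=138  97^4=42  97^5=43
So 97^5 ≡ 43 (mod 139), giving a = 5.

5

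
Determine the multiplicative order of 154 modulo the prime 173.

172

The order of 154 must divide p − 1 = 172 = 2^2 · 43.
Divisors: 1, 2, 4, 43, 86, 172.
Check each in increasing order: 154^1 ≡ 154;  154^2 ≡ 15;  154^4 ≡ 52;  154^43 ≡ 93;  154^86 ≡ 172;  154^172 ≡ 1.
Smallest exponent giving 1 is 172.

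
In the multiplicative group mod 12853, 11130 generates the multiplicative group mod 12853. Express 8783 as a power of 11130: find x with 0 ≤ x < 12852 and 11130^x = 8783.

Baby-step giant-step with m = ceil(sqrt(12852)) = 114.
Baby table (11130^j mod 12853 for j=0..113):
  0:1  1:11130  2:12539  3:1196  4:8625  5:10046  6:3733  7:7394
  8:10314  9:4677  10:360  11:9517  12:2637  13:6411  14:7427  15:4867
  16:7168  17:1269  18:11376  19:12830  20:1070  21:7222  22:11051  23:7273
  24:296  25:4112  26:9880  27:6985  28:8106  29:4573  30:12463  31:3614
  32:6783  33:9121  34:3736  35:2225  36:9372  37:8265  38:529  39:1096
  40:983  41:2887  42:12663  43:6045  44:8248  45:4114  46:6434  47:6357
  48:10498  49:8970  50:6849  51:11080  52:8718  53:4043  54:237  55:2945
  56:2700  57:686  58:498  59:3097  60:10717  61:4370  62:2348  63:3091
  64:8202  65:6254  66:8025  67:2753  68:12191  69:9562  70:2220  71:5134
  72:9835  73:7402  74:9383  75:2165  76:9928  77:1399  78:5887  79:10569
  80:2314  81:10261  82:6025  83:4149  84:10394  85:8220  86:946  87:2373
  88:11428  89:352  90:10448  91:5149  92:9696  93:2692  94:1617  95:3010
  96:6382  97:5982  98:1120  99:11043  100:8204  101:2808  102:7397  103:5145
  104:3735  105:3948  106:9686  107:7069  108:4757  109:3903  110:10103  111:8346
  112:2349  113:1368
Giant step factor: 11130^(-114) ≡ 1882 (mod 12853).
Scan 8783·1882^i mod 12853 for i = 0, 1, …:
  i=0: 8783   i=1: 648   i=2: 11354   i=3: 6542
  i=4: 11723   i=5: 6938   i=6: 11521   i=7: 12364
  i=8: 5118   i=9: 5179     …   i=88: 2640
  i=89: 7222
Match at i=89, j=21: x = 89·114 + 21 = 10167.

10167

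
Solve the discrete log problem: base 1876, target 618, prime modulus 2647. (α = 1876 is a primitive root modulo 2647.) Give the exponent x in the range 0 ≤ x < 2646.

936

Baby-step giant-step with m = ceil(sqrt(2646)) = 52.
Baby table (1876^j mod 2647 for j=0..51):
  0:1  1:1876  2:1513  3:804  4:2161  5:1479  6:548  7:1012
  8:613  9:1190  10:1019  11:510  12:1193  13:1353  14:2402  15:958
  16:2542  17:1545  18:2602  19:284  20:737  21:878  22:694  23:2267
  24:1810  25:2106  26:1532  27:2037  28:1791  29:873  30:1902  31:2643
  32:437  33:1889  34:2078  35:1944  36:2025  37:455  38:1246  39:195
  40:534  41:1218  42:607  43:522  44:2529  45:980  46:1462  47:420
  48:1761  49:180  50:1511  51:2346
Giant step factor: 1876^(-52) ≡ 560 (mod 2647).
Scan 618·560^i mod 2647 for i = 0, 1, …:
  i=0: 618   i=1: 1970   i=2: 2048   i=3: 729
  i=4: 602   i=5: 951   i=6: 513   i=7: 1404
  i=8: 81   i=9: 361     …   i=17: 1782
  i=18: 1
Match at i=18, j=0: x = 18·52 + 0 = 936.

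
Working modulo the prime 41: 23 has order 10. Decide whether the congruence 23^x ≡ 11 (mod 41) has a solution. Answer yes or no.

11 ∈ ⟨23⟩ iff 11^10 ≡ 1 (mod 41), since |⟨23⟩| = 10.
11^10 mod 41 = 9.
Since 9 ≠ 1, 11 does not lie in the subgroup.

no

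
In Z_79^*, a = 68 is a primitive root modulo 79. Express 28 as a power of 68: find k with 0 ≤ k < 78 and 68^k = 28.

Successive powers of 68 modulo 79:
  68^0=1  68^1=68  68^2=42  68^3=12  68^4=26  68^5=30
  68^6=65  68^7=75  68^8=44  68^9=69  68^10=31  68^11=54
  68^12=38  68^13=56  68^14=16  68^15=61  68^16=40  68^17=34
  68^18=21  68^19=6  68^20=13  68^21=15  68^22=72  68^23=77
  68^24=22  68^25=74  68^26=55  68^27=27  68^28=19  68^29=28
So 68^29 ≡ 28 (mod 79), giving k = 29.

29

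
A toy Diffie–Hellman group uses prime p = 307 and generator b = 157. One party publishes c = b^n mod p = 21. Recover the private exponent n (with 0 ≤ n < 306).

115

Baby-step giant-step with m = ceil(sqrt(306)) = 18.
Baby table (157^j mod 307 for j=0..17):
  0:1  1:157  2:89  3:158  4:246  5:247  6:97  7:186
  8:37  9:283  10:223  11:13  12:199  13:236  14:212  15:128
  16:141  17:33
Giant step factor: 157^(-18) ≡ 105 (mod 307).
Scan 21·105^i mod 307 for i = 0, 1, …:
  i=0: 21   i=1: 56   i=2: 47   i=3: 23
  i=4: 266   i=5: 300   i=6: 186
Match at i=6, j=7: n = 6·18 + 7 = 115.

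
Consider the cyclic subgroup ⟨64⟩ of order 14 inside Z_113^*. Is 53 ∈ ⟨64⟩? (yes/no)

no

⟨64⟩ has order 14; its elements mod 113 are {1, 4, 7, 16, 28, 30, 49, 64, 83, 85, 97, 106, 109, 112}.
53 is not in this set.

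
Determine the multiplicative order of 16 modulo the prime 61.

15

The order of 16 must divide p − 1 = 60 = 2^2 · 3 · 5.
Divisors: 1, 2, 3, 4, 5, 6, 10, 12, 15, 20, 30, 60.
Check each in increasing order: 16^1 ≡ 16;  16^2 ≡ 12;  16^3 ≡ 9;  16^4 ≡ 22;  16^5 ≡ 47;  16^6 ≡ 20;  16^10 ≡ 13;  16^12 ≡ 34;  16^15 ≡ 1.
Smallest exponent giving 1 is 15.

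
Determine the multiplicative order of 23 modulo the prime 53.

4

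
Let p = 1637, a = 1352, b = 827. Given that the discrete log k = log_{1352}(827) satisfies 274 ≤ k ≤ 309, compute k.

298

Compute 1352^274 mod 1637 = 986, then multiply by 1352 repeatedly:
  1352^274=986  1352^275=554  1352^276=899  1352^277=794  1352^278=1253
  1352^279=1398  1352^280=998  1352^281=408  1352^282=1584  1352^283=372
  1352^284=385  1352^285=1591  1352^286=14  1352^287=921  1352^288=1072
  1352^289=599  1352^290=1170  1352^291=498  1352^292=489  1352^293=1417
  1352^294=494  1352^295=1629  1352^296=643  1352^297=89  1352^298=827
Found 827 at exponent 298.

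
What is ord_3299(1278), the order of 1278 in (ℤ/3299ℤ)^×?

3298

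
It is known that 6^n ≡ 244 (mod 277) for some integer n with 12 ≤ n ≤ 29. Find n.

15

Compute 6^12 mod 277 = 273, then multiply by 6 repeatedly:
  6^12=273  6^13=253  6^14=133  6^15=244
Found 244 at exponent 15.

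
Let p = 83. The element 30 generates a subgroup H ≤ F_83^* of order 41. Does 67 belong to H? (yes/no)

67 ∈ ⟨30⟩ iff 67^41 ≡ 1 (mod 83), since |⟨30⟩| = 41.
67^41 mod 83 = 82.
Since 82 ≠ 1, 67 does not lie in the subgroup.

no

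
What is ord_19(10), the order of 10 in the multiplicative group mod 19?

18

The order of 10 must divide p − 1 = 18 = 2 · 3^2.
Divisors: 1, 2, 3, 6, 9, 18.
Check each in increasing order: 10^1 ≡ 10;  10^2 ≡ 5;  10^3 ≡ 12;  10^6 ≡ 11;  10^9 ≡ 18;  10^18 ≡ 1.
Smallest exponent giving 1 is 18.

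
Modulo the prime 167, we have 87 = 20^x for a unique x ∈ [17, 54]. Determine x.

Compute 20^17 mod 167 = 120, then multiply by 20 repeatedly:
  20^17=120  20^18=62  20^19=71  20^20=84  20^21=10
  20^22=33  20^23=159  20^24=7  20^25=140  20^26=128
  20^27=55  20^28=98  20^29=123  20^30=122  20^31=102
  20^32=36  20^33=52  20^34=38  20^35=92  20^36=3
  20^37=60  20^38=31  20^39=119  20^40=42  20^41=5
  20^42=100  20^43=163  20^44=87
Found 87 at exponent 44.

44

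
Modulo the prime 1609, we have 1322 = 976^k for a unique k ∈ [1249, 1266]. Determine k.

1249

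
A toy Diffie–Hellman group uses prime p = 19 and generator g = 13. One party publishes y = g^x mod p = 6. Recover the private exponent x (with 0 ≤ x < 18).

10

Successive powers of 13 modulo 19:
  13^0=1  13^1=13  13^2=17  13^3=12  13^4=4  13^5=14
  13^6=11  13^7=10  13^8=16  13^9=18  13^10=6
So 13^10 ≡ 6 (mod 19), giving x = 10.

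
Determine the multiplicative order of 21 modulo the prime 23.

The order of 21 must divide p − 1 = 22 = 2 · 11.
Divisors: 1, 2, 11, 22.
Check each in increasing order: 21^1 ≡ 21;  21^2 ≡ 4;  21^11 ≡ 22;  21^22 ≡ 1.
Smallest exponent giving 1 is 22.

22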